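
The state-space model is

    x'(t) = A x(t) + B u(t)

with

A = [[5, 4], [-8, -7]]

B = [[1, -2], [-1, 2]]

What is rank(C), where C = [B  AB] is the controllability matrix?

AB = [[1, -2], [-1, 2]]
Controllability matrix C = [B  AB] = [[1, -2, 1, -2], [-1, 2, -1, 2]]
Every column of C is a scalar multiple of column 1 = [1, -1] (multipliers 1, -2, 1, -2), so the columns span a one-dimensional space.
C ≠ 0, hence rank(C) = 1.
rank(C) = 1 < n = 2, so the pair (A, B) is not completely controllable.

1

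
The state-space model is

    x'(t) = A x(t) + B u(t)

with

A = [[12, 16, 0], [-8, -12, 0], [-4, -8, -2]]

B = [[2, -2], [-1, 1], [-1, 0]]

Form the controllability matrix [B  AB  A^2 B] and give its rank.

AB = [[8, -8], [-4, 4], [2, 0]]
A^2B = [[32, -32], [-16, 16], [-4, 0]]
Controllability matrix C = [B  AB  A^2B] = [[2, -2, 8, -8, 32, -32], [-1, 1, -4, 4, -16, 16], [-1, 0, 2, 0, -4, 0]]
The rows r1, r2, r3 of C are linearly dependent: r1 + 2·r2 = 0 (check each entry), so rank(C) ≤ 2.
The 2×2 minor from rows 1, 3, columns 1, 2 is 2·0 - (-2)·(-1) = 0 - 2 = -2 ≠ 0, so rank(C) = 2.
rank(C) = 2 < n = 3, so the pair (A, B) is not completely controllable.

2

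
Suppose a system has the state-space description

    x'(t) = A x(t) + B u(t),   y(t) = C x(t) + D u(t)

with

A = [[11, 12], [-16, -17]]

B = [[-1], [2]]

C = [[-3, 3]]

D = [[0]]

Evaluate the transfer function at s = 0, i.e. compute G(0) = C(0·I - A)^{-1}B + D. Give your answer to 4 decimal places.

G(0) = C(-A)^{-1}B + D = -C A^{-1} B + D.
det A = 5, so A^{-1} = (1/5)·adj(A) = [[-17/5, -12/5], [16/5, 11/5]]
A^{-1} B = [-7/5, 6/5]^T
C A^{-1} B = 39/5
G(0) = D - C A^{-1} B = 0 - (39/5) = -39/5 ≈ -7.8000

-7.8000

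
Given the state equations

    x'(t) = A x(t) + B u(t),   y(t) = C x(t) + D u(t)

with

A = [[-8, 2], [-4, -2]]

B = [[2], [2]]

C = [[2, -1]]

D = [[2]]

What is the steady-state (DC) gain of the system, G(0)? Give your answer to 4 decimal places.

2.3333

G(0) = C(-A)^{-1}B + D = -C A^{-1} B + D.
det A = 24, so A^{-1} = (1/24)·adj(A) = [[-1/12, -1/12], [1/6, -1/3]]
A^{-1} B = [-1/3, -1/3]^T
C A^{-1} B = -1/3
G(0) = D - C A^{-1} B = 2 - (-1/3) = 7/3 ≈ 2.3333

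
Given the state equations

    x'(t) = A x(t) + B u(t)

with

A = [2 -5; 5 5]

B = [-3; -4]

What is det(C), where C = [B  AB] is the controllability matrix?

161

AB = [[14], [-35]]
Controllability matrix C = [B  AB] = [[-3, 14], [-4, -35]]
det(C) = (-3)·(-35) - 14·(-4) = 105 - (-56) = 161
Since det(C) ≠ 0, rank(C) = 2 and the system is completely controllable.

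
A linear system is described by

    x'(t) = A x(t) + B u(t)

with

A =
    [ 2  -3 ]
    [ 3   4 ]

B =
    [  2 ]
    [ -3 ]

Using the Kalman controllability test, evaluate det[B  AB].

AB = [[13], [-6]]
Controllability matrix C = [B  AB] = [[2, 13], [-3, -6]]
det(C) = 2·(-6) - 13·(-3) = -12 - (-39) = 27
Since det(C) ≠ 0, rank(C) = 2 and the system is completely controllable.

27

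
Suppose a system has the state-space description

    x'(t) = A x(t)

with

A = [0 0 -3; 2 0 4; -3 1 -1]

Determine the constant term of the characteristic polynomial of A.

6

Expand det(sI - A) for the 3×3 matrix.
p(s) = s^3 + s^2 - 13s + 6.
(Check: constant term = det(-A) = (-1)^3 det A = 6; coefficient of s^2 = -tr A = 1.)
The constant term is 6.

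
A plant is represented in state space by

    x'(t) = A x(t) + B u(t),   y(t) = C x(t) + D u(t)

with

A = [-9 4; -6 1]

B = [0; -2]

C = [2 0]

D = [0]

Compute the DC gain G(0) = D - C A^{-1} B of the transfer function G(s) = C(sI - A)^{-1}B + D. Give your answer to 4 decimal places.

G(0) = C(-A)^{-1}B + D = -C A^{-1} B + D.
det A = 15, so A^{-1} = (1/15)·adj(A) = [[1/15, -4/15], [2/5, -3/5]]
A^{-1} B = [8/15, 6/5]^T
C A^{-1} B = 16/15
G(0) = D - C A^{-1} B = 0 - (16/15) = -16/15 ≈ -1.0667

-1.0667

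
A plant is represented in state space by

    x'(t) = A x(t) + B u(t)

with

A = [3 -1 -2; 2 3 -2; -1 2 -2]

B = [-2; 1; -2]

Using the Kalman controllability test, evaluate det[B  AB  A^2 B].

-657

AB = [[-3], [3], [8]]
A^2B = [[-28], [-13], [-7]]
Controllability matrix C = [B  AB  A^2B] = [[-2, -3, -28], [1, 3, -13], [-2, 8, -7]]
Expanding along the first row, det(C) = (-2)·(3·(-7) - (-13)·8) - (-3)·(1·(-7) - (-13)·(-2)) + (-28)·(1·8 - 3·(-2)) = (-2)·83 - (-3)·(-33) + (-28)·14 = -657
Since det(C) ≠ 0, rank(C) = 3 and the system is completely controllable.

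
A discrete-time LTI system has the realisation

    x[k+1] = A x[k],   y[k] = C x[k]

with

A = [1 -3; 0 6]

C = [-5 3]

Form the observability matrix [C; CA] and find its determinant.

-150

CA = [[-5, 33]]
Observability matrix O = [C; CA] = [[-5, 3], [-5, 33]]
det(O) = (-5)·33 - 3·(-5) = -165 - (-15) = -150
Since det(O) ≠ 0, rank(O) = 2 and the system is completely observable.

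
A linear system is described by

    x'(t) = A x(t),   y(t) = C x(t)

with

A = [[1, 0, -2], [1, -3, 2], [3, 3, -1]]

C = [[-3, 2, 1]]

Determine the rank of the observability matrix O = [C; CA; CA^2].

CA = [[2, -3, 9]]
CA^2 = [[26, 36, -19]]
Observability matrix O = [C; CA; CA^2] = [[-3, 2, 1], [2, -3, 9], [26, 36, -19]]
det(O) = (-3)·((-3)·(-19) - 9·36) - 2·(2·(-19) - 9·26) + 1·(2·36 - (-3)·26) = (-3)·(-267) - 2·(-272) + 1·150 = 1495 ≠ 0, so rank(O) = 3.
rank(O) = 3 = n, so the pair (A, C) is completely observable.

3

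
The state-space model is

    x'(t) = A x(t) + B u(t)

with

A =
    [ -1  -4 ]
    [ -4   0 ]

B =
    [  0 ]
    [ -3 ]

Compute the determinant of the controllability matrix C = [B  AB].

36

AB = [[12], [0]]
Controllability matrix C = [B  AB] = [[0, 12], [-3, 0]]
det(C) = 0·0 - 12·(-3) = 0 - (-36) = 36
Since det(C) ≠ 0, rank(C) = 2 and the system is completely controllable.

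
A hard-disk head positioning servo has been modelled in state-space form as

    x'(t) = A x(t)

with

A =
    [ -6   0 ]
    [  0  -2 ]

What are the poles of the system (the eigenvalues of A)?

det(sI - A) = s^2 - (tr A)s + det A, with tr A = (-6) + (-2) = -8 and det A = (-6)·(-2) - 0·0 = 12 - 0 = 12.
So p(s) = det(sI - A) = s^2 + 8s + 12.
Factor s^2 + 8s + 12: two numbers with sum -8 and product 12 are -2 and -6, so s^2 + 8s + 12 = (s + 2)(s + 6).
Hence p(s) = (s + 2) (s + 6), with roots -6, -2.
All eigenvalues have negative real part, so the system is asymptotically stable.

-6, -2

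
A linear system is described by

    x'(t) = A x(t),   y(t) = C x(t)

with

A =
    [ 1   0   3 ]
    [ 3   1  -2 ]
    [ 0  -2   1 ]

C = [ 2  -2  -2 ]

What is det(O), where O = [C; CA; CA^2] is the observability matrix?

120

CA = [[-4, 2, 8]]
CA^2 = [[2, -14, -8]]
Observability matrix O = [C; CA; CA^2] = [[2, -2, -2], [-4, 2, 8], [2, -14, -8]]
Expanding along the first row, det(O) = 2·(2·(-8) - 8·(-14)) - (-2)·((-4)·(-8) - 8·2) + (-2)·((-4)·(-14) - 2·2) = 2·96 - (-2)·16 + (-2)·52 = 120
Since det(O) ≠ 0, rank(O) = 3 and the system is completely observable.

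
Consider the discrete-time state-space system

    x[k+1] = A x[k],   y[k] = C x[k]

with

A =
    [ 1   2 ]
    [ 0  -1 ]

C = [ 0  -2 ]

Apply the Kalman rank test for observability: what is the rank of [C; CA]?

CA = [[0, 2]]
Observability matrix O = [C; CA] = [[0, -2], [0, 2]]
Every row of O is a scalar multiple of row 1 = [0, -2] (multipliers 1, -1), so the rows span a one-dimensional space.
O ≠ 0, hence rank(O) = 1.
rank(O) = 1 < n = 2, so the pair (A, C) is not completely observable.

1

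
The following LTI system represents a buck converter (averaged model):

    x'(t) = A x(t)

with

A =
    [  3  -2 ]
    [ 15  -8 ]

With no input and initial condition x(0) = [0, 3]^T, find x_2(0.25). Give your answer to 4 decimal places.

-0.5954

det(sI - A) = s^2 - (tr A)s + det A, with tr A = 3 + (-8) = -5 and det A = 3·(-8) - (-2)·15 = -24 - (-30) = 6.
So p(s) = det(sI - A) = s^2 + 5s + 6.
Factor s^2 + 5s + 6: two numbers with sum -5 and product 6 are -2 and -3, so s^2 + 5s + 6 = (s + 2)(s + 3).
Hence p(s) = (s + 2) (s + 3), with roots -3, -2.
The eigenvalues -3, -2 are distinct and real, so A is diagonalisable and x(t) = e^{At} x(0) = V diag(e^{λ_i t}) V^{-1} x(0), where the columns of V are the eigenvectors.
λ = -3: A - (-3)I = [[6, -2], [15, -5]]. Row 1 gives 6·v1 + (-2)·v2 = 0, so take v_1 = [1, 3]^T.
λ = -2: A - (-2)I = [[5, -2], [15, -6]]. Row 1 gives 5·v1 + (-2)·v2 = 0, so take v_2 = [2, 5]^T.
V = [v_1 v_2] = [[1, 2], [3, 5]] has det V = -1, so V^{-1} = adj(V)/det V = [[-5, 2], [3, -1]].
Modal coordinates z(0) = V^{-1} x(0): (-5)·0 + 2·3 = 6; 3·0 + (-1)·3 = -3; so z(0) = [6, -3]^T.
x_2(t) = Σ_i (v_i)_2 · z_i(0) · e^{λ_i t} (row 2 of V times the modal terms).
x_2(0.25) = 3·6·e^{-3·0.25} + 5·(-3)·e^{-2·0.25} = 18·0.472367 + (-15)·0.606531 = -0.5954.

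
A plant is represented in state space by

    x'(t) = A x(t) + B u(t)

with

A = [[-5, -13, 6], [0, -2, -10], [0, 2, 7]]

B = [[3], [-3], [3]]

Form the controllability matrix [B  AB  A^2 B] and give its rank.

2

AB = [[42], [-24], [15]]
A^2B = [[192], [-102], [57]]
Controllability matrix C = [B  AB  A^2B] = [[3, 42, 192], [-3, -24, -102], [3, 15, 57]]
The rows r1, r2, r3 of C are linearly dependent: r1 + 3·r2 + 2·r3 = 0 (check each entry), so rank(C) ≤ 2.
The 2×2 minor from rows 1, 2, columns 1, 2 is 3·(-24) - 42·(-3) = -72 - (-126) = 54 ≠ 0, so rank(C) = 2.
rank(C) = 2 < n = 3, so the pair (A, B) is not completely controllable.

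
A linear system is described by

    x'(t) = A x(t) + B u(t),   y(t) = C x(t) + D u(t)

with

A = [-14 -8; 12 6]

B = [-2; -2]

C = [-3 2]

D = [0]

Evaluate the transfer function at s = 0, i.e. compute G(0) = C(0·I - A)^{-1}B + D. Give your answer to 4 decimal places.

-15.6667

G(0) = C(-A)^{-1}B + D = -C A^{-1} B + D.
det A = 12, so A^{-1} = (1/12)·adj(A) = [[1/2, 2/3], [-1, -7/6]]
A^{-1} B = [-7/3, 13/3]^T
C A^{-1} B = 47/3
G(0) = D - C A^{-1} B = 0 - (47/3) = -47/3 ≈ -15.6667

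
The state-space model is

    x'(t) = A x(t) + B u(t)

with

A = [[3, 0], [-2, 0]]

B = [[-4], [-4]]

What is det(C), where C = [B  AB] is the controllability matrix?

-80

AB = [[-12], [8]]
Controllability matrix C = [B  AB] = [[-4, -12], [-4, 8]]
det(C) = (-4)·8 - (-12)·(-4) = -32 - 48 = -80
Since det(C) ≠ 0, rank(C) = 2 and the system is completely controllable.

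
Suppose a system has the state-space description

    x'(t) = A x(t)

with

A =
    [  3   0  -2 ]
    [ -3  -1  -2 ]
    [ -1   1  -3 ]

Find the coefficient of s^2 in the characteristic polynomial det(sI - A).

1

Expand det(sI - A) for the 3×3 matrix.
p(s) = s^3 + s^2 - 9s - 23.
(Check: constant term = det(-A) = (-1)^3 det A = -23; coefficient of s^2 = -tr A = 1.)
The coefficient of s^2 is 1.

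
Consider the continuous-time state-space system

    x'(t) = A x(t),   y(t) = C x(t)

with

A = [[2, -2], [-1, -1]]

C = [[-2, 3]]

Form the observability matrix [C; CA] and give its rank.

CA = [[-7, 1]]
Observability matrix O = [C; CA] = [[-2, 3], [-7, 1]]
det(O) = (-2)·1 - 3·(-7) = -2 - (-21) = 19 ≠ 0, so rank(O) = 2.
rank(O) = 2 = n, so the pair (A, C) is completely observable.

2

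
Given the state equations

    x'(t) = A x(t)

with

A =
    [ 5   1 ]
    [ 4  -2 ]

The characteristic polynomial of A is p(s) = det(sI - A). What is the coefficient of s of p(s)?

For a 2×2 matrix, det(sI - A) = s^2 - (tr A)s + det A.
tr A = 3, det A = -14.
So p(s) = s^2 - 3s - 14.
The coefficient of s is -3.

-3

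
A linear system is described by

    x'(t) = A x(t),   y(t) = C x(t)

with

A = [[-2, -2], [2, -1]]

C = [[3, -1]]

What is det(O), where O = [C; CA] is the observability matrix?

CA = [[-8, -5]]
Observability matrix O = [C; CA] = [[3, -1], [-8, -5]]
det(O) = 3·(-5) - (-1)·(-8) = -15 - 8 = -23
Since det(O) ≠ 0, rank(O) = 2 and the system is completely observable.

-23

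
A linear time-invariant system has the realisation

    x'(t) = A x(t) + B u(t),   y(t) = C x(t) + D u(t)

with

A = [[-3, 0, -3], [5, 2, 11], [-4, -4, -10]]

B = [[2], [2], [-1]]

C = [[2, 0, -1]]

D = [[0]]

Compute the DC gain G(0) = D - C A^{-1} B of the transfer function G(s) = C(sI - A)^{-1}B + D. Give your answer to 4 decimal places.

4.8333

G(0) = C(-A)^{-1}B + D = -C A^{-1} B + D.
det A = -36, so A^{-1} = (1/-36)·adj(A) = [[-2/3, -1/3, -1/6], [-1/6, -1/2, -1/2], [1/3, 1/3, 1/6]]
A^{-1} B = [-11/6, -5/6, 7/6]^T
C A^{-1} B = -29/6
G(0) = D - C A^{-1} B = 0 - (-29/6) = 29/6 ≈ 4.8333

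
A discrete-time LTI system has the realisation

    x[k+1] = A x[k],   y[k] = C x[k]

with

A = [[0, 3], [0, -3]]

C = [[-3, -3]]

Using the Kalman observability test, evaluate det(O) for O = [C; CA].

CA = [[0, 0]]
Observability matrix O = [C; CA] = [[-3, -3], [0, 0]]
det(O) = (-3)·0 - (-3)·0 = 0 - 0 = 0
Since det(O) = 0, rank(O) < 2 and the system is not completely observable.

0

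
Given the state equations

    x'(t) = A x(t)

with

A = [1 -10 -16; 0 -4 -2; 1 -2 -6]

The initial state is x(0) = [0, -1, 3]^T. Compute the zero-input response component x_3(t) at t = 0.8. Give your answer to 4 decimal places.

-0.5061

det(sI - A) = s^3 - (tr A)s^2 + (M11 + M22 + M33)s - det A, where Mii is the 2×2 principal minor of A obtained by deleting row i and column i.
tr A = 1 + (-4) + (-6) = -9; M11 = (-4)·(-6) - (-2)·(-2) = 24 - 4 = 20; M22 = 1·(-6) - (-16)·1 = -6 - (-16) = 10; M33 = 1·(-4) - (-10)·0 = -4 - 0 = -4; sum of minors = 26.
det A = 1·((-4)·(-6) - (-2)·(-2)) - (-10)·(0·(-6) - (-2)·1) + (-16)·(0·(-2) - (-4)·1) = 1·20 - (-10)·2 + (-16)·4 = -24.
So p(s) = det(sI - A) = s^3 + 9s^2 + 26s + 24.
Rational-root test: any integer root divides 24. Testing small divisors, s = -2 works: p(-2) = -8 + 36 + (-52) + 24 = 0, so (s + 2) is a factor.
Dividing, p(s) = (s + 2)(s^2 + 7s + 12).
Factor s^2 + 7s + 12: two numbers with sum -7 and product 12 are -3 and -4, so s^2 + 7s + 12 = (s + 3)(s + 4).
Hence p(s) = (s + 2) (s + 3) (s + 4), with roots -4, -3, -2.
The eigenvalues -4, -3, -2 are distinct and real, so A is diagonalisable and x(t) = e^{At} x(0) = V diag(e^{λ_i t}) V^{-1} x(0), where the columns of V are the eigenvectors.
λ = -4: A - (-4)I = [[5, -10, -16], [0, 0, -2], [1, -2, -2]]. v must be orthogonal to every row; (row 1) × (row 2) = [20, 10, 0], so take v_1 = [2, 1, 0]^T.
λ = -3: A - (-3)I = [[4, -10, -16], [0, -1, -2], [1, -2, -3]]. v must be orthogonal to every row; (row 1) × (row 2) = [4, 8, -4], so take v_2 = [1, 2, -1]^T.
λ = -2: A - (-2)I = [[3, -10, -16], [0, -2, -2], [1, -2, -4]]. v must be orthogonal to every row; (row 1) × (row 2) = [-12, 6, -6], so take v_3 = [2, -1, 1]^T.
V = [v_1 v_2 v_3] = [[2, 1, 2], [1, 2, -1], [0, -1, 1]] has det V = -1, so V^{-1} = adj(V)/det V = [[-1, 3, 5], [1, -2, -4], [1, -2, -3]].
Modal coordinates z(0) = V^{-1} x(0): (-1)·0 + 3·(-1) + 5·3 = 12; 1·0 + (-2)·(-1) + (-4)·3 = -10; 1·0 + (-2)·(-1) + (-3)·3 = -7; so z(0) = [12, -10, -7]^T.
x_3(t) = Σ_i (v_i)_3 · z_i(0) · e^{λ_i t} (row 3 of V times the modal terms).
x_3(0.8) = 0·12·e^{-4·0.8} + (-1)·(-10)·e^{-3·0.8} + 1·(-7)·e^{-2·0.8} = 0·0.040762 + 10·0.090718 + (-7)·0.201897 = -0.5061.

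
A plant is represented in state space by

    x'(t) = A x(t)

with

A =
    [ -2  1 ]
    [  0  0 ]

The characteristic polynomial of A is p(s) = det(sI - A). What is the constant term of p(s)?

For a 2×2 matrix, det(sI - A) = s^2 - (tr A)s + det A.
tr A = -2, det A = 0.
So p(s) = s^2 + 2s.
The constant term is 0.

0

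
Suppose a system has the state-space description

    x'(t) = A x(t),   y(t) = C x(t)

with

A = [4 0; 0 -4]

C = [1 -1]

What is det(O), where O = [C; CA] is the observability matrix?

8

CA = [[4, 4]]
Observability matrix O = [C; CA] = [[1, -1], [4, 4]]
det(O) = 1·4 - (-1)·4 = 4 - (-4) = 8
Since det(O) ≠ 0, rank(O) = 2 and the system is completely observable.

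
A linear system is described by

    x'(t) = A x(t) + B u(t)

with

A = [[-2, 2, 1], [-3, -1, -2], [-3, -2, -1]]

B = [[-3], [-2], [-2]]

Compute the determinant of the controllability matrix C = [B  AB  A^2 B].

0

AB = [[0], [15], [15]]
A^2B = [[45], [-45], [-45]]
Controllability matrix C = [B  AB  A^2B] = [[-3, 0, 45], [-2, 15, -45], [-2, 15, -45]]
Expanding along the first row, det(C) = (-3)·(15·(-45) - (-45)·15) - 0·((-2)·(-45) - (-45)·(-2)) + 45·((-2)·15 - 15·(-2)) = (-3)·0 - 0·0 + 45·0 = 0
Since det(C) = 0, rank(C) < 3 and the system is not completely controllable.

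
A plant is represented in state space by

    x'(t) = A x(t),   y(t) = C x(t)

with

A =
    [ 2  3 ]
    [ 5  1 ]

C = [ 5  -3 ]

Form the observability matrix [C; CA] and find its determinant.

45

CA = [[-5, 12]]
Observability matrix O = [C; CA] = [[5, -3], [-5, 12]]
det(O) = 5·12 - (-3)·(-5) = 60 - 15 = 45
Since det(O) ≠ 0, rank(O) = 2 and the system is completely observable.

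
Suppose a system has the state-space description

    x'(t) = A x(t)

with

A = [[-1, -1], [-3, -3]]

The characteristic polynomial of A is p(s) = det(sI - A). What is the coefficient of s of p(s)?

4

For a 2×2 matrix, det(sI - A) = s^2 - (tr A)s + det A.
tr A = -4, det A = 0.
So p(s) = s^2 + 4s.
The coefficient of s is 4.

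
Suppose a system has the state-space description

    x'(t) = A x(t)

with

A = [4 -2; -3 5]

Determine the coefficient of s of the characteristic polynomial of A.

-9

For a 2×2 matrix, det(sI - A) = s^2 - (tr A)s + det A.
tr A = 9, det A = 14.
So p(s) = s^2 - 9s + 14.
The coefficient of s is -9.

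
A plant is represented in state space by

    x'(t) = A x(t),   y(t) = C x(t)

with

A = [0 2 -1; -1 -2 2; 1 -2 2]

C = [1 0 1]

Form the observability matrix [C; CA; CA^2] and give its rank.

1

CA = [[1, 0, 1]]
CA^2 = [[1, 0, 1]]
Observability matrix O = [C; CA; CA^2] = [[1, 0, 1], [1, 0, 1], [1, 0, 1]]
Every row of O is a scalar multiple of row 1 = [1, 0, 1] (multipliers 1, 1, 1), so the rows span a one-dimensional space.
O ≠ 0, hence rank(O) = 1.
rank(O) = 1 < n = 3, so the pair (A, C) is not completely observable.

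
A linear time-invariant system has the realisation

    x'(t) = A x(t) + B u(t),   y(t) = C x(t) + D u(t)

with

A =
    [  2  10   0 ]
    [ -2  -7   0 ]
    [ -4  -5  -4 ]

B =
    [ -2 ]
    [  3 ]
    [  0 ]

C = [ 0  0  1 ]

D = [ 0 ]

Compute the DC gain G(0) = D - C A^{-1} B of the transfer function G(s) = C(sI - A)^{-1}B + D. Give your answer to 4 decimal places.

G(0) = C(-A)^{-1}B + D = -C A^{-1} B + D.
det A = -24, so A^{-1} = (1/-24)·adj(A) = [[-7/6, -5/3, 0], [1/3, 1/3, 0], [3/4, 5/4, -1/4]]
A^{-1} B = [-8/3, 1/3, 9/4]^T
C A^{-1} B = 9/4
G(0) = D - C A^{-1} B = 0 - (9/4) = -9/4 ≈ -2.2500

-2.2500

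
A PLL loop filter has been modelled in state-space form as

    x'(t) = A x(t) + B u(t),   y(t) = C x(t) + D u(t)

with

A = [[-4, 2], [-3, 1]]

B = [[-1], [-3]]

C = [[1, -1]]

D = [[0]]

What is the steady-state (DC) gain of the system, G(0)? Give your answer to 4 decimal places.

2.0000

G(0) = C(-A)^{-1}B + D = -C A^{-1} B + D.
det A = 2, so A^{-1} = (1/2)·adj(A) = [[1/2, -1], [3/2, -2]]
A^{-1} B = [5/2, 9/2]^T
C A^{-1} B = -2
G(0) = D - C A^{-1} B = 0 - (-2) = 2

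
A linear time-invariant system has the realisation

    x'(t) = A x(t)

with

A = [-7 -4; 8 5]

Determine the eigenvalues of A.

det(sI - A) = s^2 - (tr A)s + det A, with tr A = (-7) + 5 = -2 and det A = (-7)·5 - (-4)·8 = -35 - (-32) = -3.
So p(s) = det(sI - A) = s^2 + 2s - 3.
Factor s^2 + 2s - 3: two numbers with sum -2 and product -3 are 1 and -3, so s^2 + 2s - 3 = (s - 1)(s + 3).
Hence p(s) = (s - 1) (s + 3), with roots -3, 1.
At least one eigenvalue has non-negative real part, so the system is not asymptotically stable.

-3, 1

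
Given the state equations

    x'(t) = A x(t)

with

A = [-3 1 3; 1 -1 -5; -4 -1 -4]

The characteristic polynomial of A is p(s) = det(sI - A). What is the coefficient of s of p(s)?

25

Expand det(sI - A) for the 3×3 matrix.
p(s) = s^3 + 8s^2 + 25s - 12.
(Check: constant term = det(-A) = (-1)^3 det A = -12; coefficient of s^2 = -tr A = 8.)
The coefficient of s is 25.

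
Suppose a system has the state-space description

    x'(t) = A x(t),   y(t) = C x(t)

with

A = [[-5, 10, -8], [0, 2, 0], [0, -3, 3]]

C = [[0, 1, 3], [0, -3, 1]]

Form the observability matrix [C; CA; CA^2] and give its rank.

2

CA = [[0, -7, 9], [0, -9, 3]]
CA^2 = [[0, -41, 27], [0, -27, 9]]
Observability matrix O = [C; CA; CA^2] = [[0, 1, 3], [0, -3, 1], [0, -7, 9], [0, -9, 3], [0, -41, 27], [0, -27, 9]]
Column 1 of O is identically zero, so rank(O) ≤ 2.
The 2×2 minor from rows 1, 2, columns 2, 3 is 1·1 - 3·(-3) = 1 - (-9) = 10 ≠ 0, so rank(O) = 2.
rank(O) = 2 < n = 3, so the pair (A, C) is not completely observable.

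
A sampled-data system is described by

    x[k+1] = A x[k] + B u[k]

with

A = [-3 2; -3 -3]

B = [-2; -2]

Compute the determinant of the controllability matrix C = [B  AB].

-20

AB = [[2], [12]]
Controllability matrix C = [B  AB] = [[-2, 2], [-2, 12]]
det(C) = (-2)·12 - 2·(-2) = -24 - (-4) = -20
Since det(C) ≠ 0, rank(C) = 2 and the system is completely controllable.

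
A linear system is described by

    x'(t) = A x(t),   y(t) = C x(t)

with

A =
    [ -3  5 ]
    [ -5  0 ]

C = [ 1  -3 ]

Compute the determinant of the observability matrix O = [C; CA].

41

CA = [[12, 5]]
Observability matrix O = [C; CA] = [[1, -3], [12, 5]]
det(O) = 1·5 - (-3)·12 = 5 - (-36) = 41
Since det(O) ≠ 0, rank(O) = 2 and the system is completely observable.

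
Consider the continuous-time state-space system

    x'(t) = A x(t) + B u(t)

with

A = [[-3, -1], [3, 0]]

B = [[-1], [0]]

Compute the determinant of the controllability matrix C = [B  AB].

AB = [[3], [-3]]
Controllability matrix C = [B  AB] = [[-1, 3], [0, -3]]
det(C) = (-1)·(-3) - 3·0 = 3 - 0 = 3
Since det(C) ≠ 0, rank(C) = 2 and the system is completely controllable.

3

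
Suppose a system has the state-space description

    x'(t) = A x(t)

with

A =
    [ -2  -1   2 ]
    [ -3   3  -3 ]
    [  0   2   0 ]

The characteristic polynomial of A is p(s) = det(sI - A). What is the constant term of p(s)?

Expand det(sI - A) for the 3×3 matrix.
p(s) = s^3 - s^2 - 3s + 24.
(Check: constant term = det(-A) = (-1)^3 det A = 24; coefficient of s^2 = -tr A = -1.)
The constant term is 24.

24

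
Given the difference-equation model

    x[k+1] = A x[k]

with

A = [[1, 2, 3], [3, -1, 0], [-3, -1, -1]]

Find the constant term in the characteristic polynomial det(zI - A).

Expand det(zI - A) for the 3×3 matrix.
p(z) = z^3 + z^2 + 2z + 11.
(Check: constant term = det(-A) = (-1)^3 det A = 11; coefficient of z^2 = -tr A = 1.)
The constant term is 11.

11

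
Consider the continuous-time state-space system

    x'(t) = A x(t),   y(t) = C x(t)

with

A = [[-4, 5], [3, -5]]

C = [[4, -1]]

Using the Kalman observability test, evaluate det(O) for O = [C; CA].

81

CA = [[-19, 25]]
Observability matrix O = [C; CA] = [[4, -1], [-19, 25]]
det(O) = 4·25 - (-1)·(-19) = 100 - 19 = 81
Since det(O) ≠ 0, rank(O) = 2 and the system is completely observable.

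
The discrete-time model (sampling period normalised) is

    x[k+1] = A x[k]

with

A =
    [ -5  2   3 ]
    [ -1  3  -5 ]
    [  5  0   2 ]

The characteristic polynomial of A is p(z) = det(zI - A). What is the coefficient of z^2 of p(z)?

Expand det(zI - A) for the 3×3 matrix.
p(z) = z^3 - 32z + 121.
(Check: constant term = det(-A) = (-1)^3 det A = 121; coefficient of z^2 = -tr A = 0.)
The coefficient of z^2 is 0.

0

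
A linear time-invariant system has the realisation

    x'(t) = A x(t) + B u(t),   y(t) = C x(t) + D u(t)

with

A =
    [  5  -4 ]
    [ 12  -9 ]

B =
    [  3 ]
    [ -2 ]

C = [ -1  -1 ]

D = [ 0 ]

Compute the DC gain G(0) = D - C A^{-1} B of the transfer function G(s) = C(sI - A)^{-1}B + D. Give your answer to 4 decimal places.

-27.0000

G(0) = C(-A)^{-1}B + D = -C A^{-1} B + D.
det A = 3, so A^{-1} = (1/3)·adj(A) = [[-3, 4/3], [-4, 5/3]]
A^{-1} B = [-35/3, -46/3]^T
C A^{-1} B = 27
G(0) = D - C A^{-1} B = 0 - (27) = -27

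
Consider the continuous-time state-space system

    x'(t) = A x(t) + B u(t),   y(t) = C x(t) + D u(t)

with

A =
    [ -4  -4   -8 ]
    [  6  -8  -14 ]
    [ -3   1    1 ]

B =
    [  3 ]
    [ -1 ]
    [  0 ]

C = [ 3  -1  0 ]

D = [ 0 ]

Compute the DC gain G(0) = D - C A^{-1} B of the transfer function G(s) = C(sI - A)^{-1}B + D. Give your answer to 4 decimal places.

G(0) = C(-A)^{-1}B + D = -C A^{-1} B + D.
det A = -24, so A^{-1} = (1/-24)·adj(A) = [[-1/4, 1/6, 1/3], [-3/2, 7/6, 13/3], [3/4, -2/3, -7/3]]
A^{-1} B = [-11/12, -17/3, 35/12]^T
C A^{-1} B = 35/12
G(0) = D - C A^{-1} B = 0 - (35/12) = -35/12 ≈ -2.9167

-2.9167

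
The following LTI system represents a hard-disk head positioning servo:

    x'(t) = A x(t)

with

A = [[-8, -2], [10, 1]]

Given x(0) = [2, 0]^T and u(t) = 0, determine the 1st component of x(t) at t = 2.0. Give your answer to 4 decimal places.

-0.0165

det(sI - A) = s^2 - (tr A)s + det A, with tr A = (-8) + 1 = -7 and det A = (-8)·1 - (-2)·10 = -8 - (-20) = 12.
So p(s) = det(sI - A) = s^2 + 7s + 12.
Factor s^2 + 7s + 12: two numbers with sum -7 and product 12 are -3 and -4, so s^2 + 7s + 12 = (s + 3)(s + 4).
Hence p(s) = (s + 3) (s + 4), with roots -4, -3.
The eigenvalues -4, -3 are distinct and real, so A is diagonalisable and x(t) = e^{At} x(0) = V diag(e^{λ_i t}) V^{-1} x(0), where the columns of V are the eigenvectors.
λ = -4: A - (-4)I = [[-4, -2], [10, 5]]. Row 1 gives (-4)·v1 + (-2)·v2 = 0, so take v_1 = [1, -2]^T.
λ = -3: A - (-3)I = [[-5, -2], [10, 4]]. Row 1 gives (-5)·v1 + (-2)·v2 = 0, so take v_2 = [2, -5]^T.
V = [v_1 v_2] = [[1, 2], [-2, -5]] has det V = -1, so V^{-1} = adj(V)/det V = [[5, 2], [-2, -1]].
Modal coordinates z(0) = V^{-1} x(0): 5·2 + 2·0 = 10; (-2)·2 + (-1)·0 = -4; so z(0) = [10, -4]^T.
x_1(t) = Σ_i (v_i)_1 · z_i(0) · e^{λ_i t} (row 1 of V times the modal terms).
x_1(2.0) = 1·10·e^{-4·2.0} + 2·(-4)·e^{-3·2.0} = 10·0.000335 + (-8)·0.002479 = -0.0165.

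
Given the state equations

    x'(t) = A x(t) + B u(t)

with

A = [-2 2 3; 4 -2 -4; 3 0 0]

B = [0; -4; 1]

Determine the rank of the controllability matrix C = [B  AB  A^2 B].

3

AB = [[-5], [4], [0]]
A^2B = [[18], [-28], [-15]]
Controllability matrix C = [B  AB  A^2B] = [[0, -5, 18], [-4, 4, -28], [1, 0, -15]]
det(C) = 0·(4·(-15) - (-28)·0) - (-5)·((-4)·(-15) - (-28)·1) + 18·((-4)·0 - 4·1) = 0·(-60) - (-5)·88 + 18·(-4) = 368 ≠ 0, so rank(C) = 3.
rank(C) = 3 = n, so the pair (A, B) is completely controllable.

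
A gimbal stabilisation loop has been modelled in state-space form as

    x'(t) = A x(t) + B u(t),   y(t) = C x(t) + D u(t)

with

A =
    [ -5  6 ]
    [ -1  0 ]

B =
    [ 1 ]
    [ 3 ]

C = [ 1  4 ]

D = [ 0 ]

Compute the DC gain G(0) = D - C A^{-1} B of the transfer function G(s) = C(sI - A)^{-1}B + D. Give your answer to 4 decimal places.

12.3333

G(0) = C(-A)^{-1}B + D = -C A^{-1} B + D.
det A = 6, so A^{-1} = (1/6)·adj(A) = [[0, -1], [1/6, -5/6]]
A^{-1} B = [-3, -7/3]^T
C A^{-1} B = -37/3
G(0) = D - C A^{-1} B = 0 - (-37/3) = 37/3 ≈ 12.3333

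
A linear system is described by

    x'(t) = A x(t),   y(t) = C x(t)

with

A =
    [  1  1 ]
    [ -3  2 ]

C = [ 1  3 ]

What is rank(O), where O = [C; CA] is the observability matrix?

2

CA = [[-8, 7]]
Observability matrix O = [C; CA] = [[1, 3], [-8, 7]]
det(O) = 1·7 - 3·(-8) = 7 - (-24) = 31 ≠ 0, so rank(O) = 2.
rank(O) = 2 = n, so the pair (A, C) is completely observable.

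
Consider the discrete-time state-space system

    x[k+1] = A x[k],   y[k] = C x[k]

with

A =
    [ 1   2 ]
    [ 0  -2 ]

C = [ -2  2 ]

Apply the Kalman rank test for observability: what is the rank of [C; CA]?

2

CA = [[-2, -8]]
Observability matrix O = [C; CA] = [[-2, 2], [-2, -8]]
det(O) = (-2)·(-8) - 2·(-2) = 16 - (-4) = 20 ≠ 0, so rank(O) = 2.
rank(O) = 2 = n, so the pair (A, C) is completely observable.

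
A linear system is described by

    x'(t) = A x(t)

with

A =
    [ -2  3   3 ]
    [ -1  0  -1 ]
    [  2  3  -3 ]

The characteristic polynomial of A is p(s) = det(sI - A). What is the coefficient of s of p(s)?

6

Expand det(sI - A) for the 3×3 matrix.
p(s) = s^3 + 5s^2 + 6s + 30.
(Check: constant term = det(-A) = (-1)^3 det A = 30; coefficient of s^2 = -tr A = 5.)
The coefficient of s is 6.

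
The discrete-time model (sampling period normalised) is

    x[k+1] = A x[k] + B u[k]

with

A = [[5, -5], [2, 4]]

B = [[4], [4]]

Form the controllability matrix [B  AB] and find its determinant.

AB = [[0], [24]]
Controllability matrix C = [B  AB] = [[4, 0], [4, 24]]
det(C) = 4·24 - 0·4 = 96 - 0 = 96
Since det(C) ≠ 0, rank(C) = 2 and the system is completely controllable.

96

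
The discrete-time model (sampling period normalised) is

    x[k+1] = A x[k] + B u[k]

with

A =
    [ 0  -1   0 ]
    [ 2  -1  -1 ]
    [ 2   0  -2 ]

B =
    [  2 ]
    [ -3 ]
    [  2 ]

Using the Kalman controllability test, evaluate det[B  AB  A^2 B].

AB = [[3], [5], [0]]
A^2B = [[-5], [1], [6]]
Controllability matrix C = [B  AB  A^2B] = [[2, 3, -5], [-3, 5, 1], [2, 0, 6]]
Expanding along the first row, det(C) = 2·(5·6 - 1·0) - 3·((-3)·6 - 1·2) + (-5)·((-3)·0 - 5·2) = 2·30 - 3·(-20) + (-5)·(-10) = 170
Since det(C) ≠ 0, rank(C) = 3 and the system is completely controllable.

170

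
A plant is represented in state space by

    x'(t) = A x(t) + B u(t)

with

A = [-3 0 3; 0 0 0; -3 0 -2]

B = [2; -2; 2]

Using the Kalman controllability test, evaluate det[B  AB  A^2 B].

AB = [[0], [0], [-10]]
A^2B = [[-30], [0], [20]]
Controllability matrix C = [B  AB  A^2B] = [[2, 0, -30], [-2, 0, 0], [2, -10, 20]]
Expanding along the first row, det(C) = 2·(0·20 - 0·(-10)) - 0·((-2)·20 - 0·2) + (-30)·((-2)·(-10) - 0·2) = 2·0 - 0·(-40) + (-30)·20 = -600
Since det(C) ≠ 0, rank(C) = 3 and the system is completely controllable.

-600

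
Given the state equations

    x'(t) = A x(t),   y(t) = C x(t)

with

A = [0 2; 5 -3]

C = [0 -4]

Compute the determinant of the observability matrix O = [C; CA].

CA = [[-20, 12]]
Observability matrix O = [C; CA] = [[0, -4], [-20, 12]]
det(O) = 0·12 - (-4)·(-20) = 0 - 80 = -80
Since det(O) ≠ 0, rank(O) = 2 and the system is completely observable.

-80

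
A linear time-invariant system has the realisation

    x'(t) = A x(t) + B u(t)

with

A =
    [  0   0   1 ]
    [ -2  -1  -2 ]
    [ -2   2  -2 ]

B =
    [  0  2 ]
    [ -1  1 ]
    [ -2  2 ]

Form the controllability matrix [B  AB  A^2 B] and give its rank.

AB = [[-2, 2], [5, -9], [2, -6]]
A^2B = [[2, -6], [-5, 17], [10, -10]]
Controllability matrix C = [B  AB  A^2B] = [[0, 2, -2, 2, 2, -6], [-1, 1, 5, -9, -5, 17], [-2, 2, 2, -6, 10, -10]]
Take the 3×3 submatrix of C formed by columns 1, 2, 3: [[0, 2, -2], [-1, 1, 5], [-2, 2, 2]]. Its determinant is 0·(1·2 - 5·2) - 2·((-1)·2 - 5·(-2)) + (-2)·((-1)·2 - 1·(-2)) = 0·(-8) - 2·8 + (-2)·0 = -16 ≠ 0.
So rank(C) ≥ 3; since C has 3 rows, rank(C) = 3.
rank(C) = 3 = n, so the pair (A, B) is completely controllable.

3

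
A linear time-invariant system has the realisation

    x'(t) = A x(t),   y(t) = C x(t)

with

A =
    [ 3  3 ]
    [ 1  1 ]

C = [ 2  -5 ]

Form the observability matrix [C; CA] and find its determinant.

CA = [[1, 1]]
Observability matrix O = [C; CA] = [[2, -5], [1, 1]]
det(O) = 2·1 - (-5)·1 = 2 - (-5) = 7
Since det(O) ≠ 0, rank(O) = 2 and the system is completely observable.

7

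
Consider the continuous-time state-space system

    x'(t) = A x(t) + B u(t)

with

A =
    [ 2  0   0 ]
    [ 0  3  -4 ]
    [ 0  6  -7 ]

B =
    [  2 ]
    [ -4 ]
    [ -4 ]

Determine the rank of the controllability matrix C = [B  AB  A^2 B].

2

AB = [[4], [4], [4]]
A^2B = [[8], [-4], [-4]]
Controllability matrix C = [B  AB  A^2B] = [[2, 4, 8], [-4, 4, -4], [-4, 4, -4]]
The rows r1, r2, r3 of C are linearly dependent: -r2 + r3 = 0 (check each entry), so rank(C) ≤ 2.
The 2×2 minor from rows 1, 2, columns 1, 2 is 2·4 - 4·(-4) = 8 - (-16) = 24 ≠ 0, so rank(C) = 2.
rank(C) = 2 < n = 3, so the pair (A, B) is not completely controllable.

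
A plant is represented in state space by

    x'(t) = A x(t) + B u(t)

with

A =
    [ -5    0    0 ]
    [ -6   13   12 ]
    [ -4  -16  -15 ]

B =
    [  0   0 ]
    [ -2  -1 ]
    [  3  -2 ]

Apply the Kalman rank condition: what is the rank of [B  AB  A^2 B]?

AB = [[0, 0], [10, -37], [-13, 46]]
A^2B = [[0, 0], [-26, 71], [35, -98]]
Controllability matrix C = [B  AB  A^2B] = [[0, 0, 0, 0, 0, 0], [-2, -1, 10, -37, -26, 71], [3, -2, -13, 46, 35, -98]]
Row 1 of C is identically zero, so rank(C) ≤ 2.
The 2×2 minor from rows 2, 3, columns 1, 2 is (-2)·(-2) - (-1)·3 = 4 - (-3) = 7 ≠ 0, so rank(C) = 2.
rank(C) = 2 < n = 3, so the pair (A, B) is not completely controllable.

2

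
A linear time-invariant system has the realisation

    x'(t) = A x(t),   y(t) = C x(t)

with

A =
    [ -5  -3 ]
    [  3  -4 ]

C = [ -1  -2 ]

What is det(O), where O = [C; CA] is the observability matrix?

-13

CA = [[-1, 11]]
Observability matrix O = [C; CA] = [[-1, -2], [-1, 11]]
det(O) = (-1)·11 - (-2)·(-1) = -11 - 2 = -13
Since det(O) ≠ 0, rank(O) = 2 and the system is completely observable.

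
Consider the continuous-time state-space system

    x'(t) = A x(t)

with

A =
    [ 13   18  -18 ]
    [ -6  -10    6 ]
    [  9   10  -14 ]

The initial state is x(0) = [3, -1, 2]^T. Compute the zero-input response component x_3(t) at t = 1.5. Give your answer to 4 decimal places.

det(sI - A) = s^3 - (tr A)s^2 + (M11 + M22 + M33)s - det A, where Mii is the 2×2 principal minor of A obtained by deleting row i and column i.
tr A = 13 + (-10) + (-14) = -11; M11 = (-10)·(-14) - 6·10 = 140 - 60 = 80; M22 = 13·(-14) - (-18)·9 = -182 - (-162) = -20; M33 = 13·(-10) - 18·(-6) = -130 - (-108) = -22; sum of minors = 38.
det A = 13·((-10)·(-14) - 6·10) - 18·((-6)·(-14) - 6·9) + (-18)·((-6)·10 - (-10)·9) = 13·80 - 18·30 + (-18)·30 = -40.
So p(s) = det(sI - A) = s^3 + 11s^2 + 38s + 40.
Rational-root test: any integer root divides 40. Testing small divisors, s = -2 works: p(-2) = -8 + 44 + (-76) + 40 = 0, so (s + 2) is a factor.
Dividing, p(s) = (s + 2)(s^2 + 9s + 20).
Factor s^2 + 9s + 20: two numbers with sum -9 and product 20 are -4 and -5, so s^2 + 9s + 20 = (s + 4)(s + 5).
Hence p(s) = (s + 2) (s + 4) (s + 5), with roots -5, -4, -2.
The eigenvalues -5, -4, -2 are distinct and real, so A is diagonalisable and x(t) = e^{At} x(0) = V diag(e^{λ_i t}) V^{-1} x(0), where the columns of V are the eigenvectors.
λ = -5: A - (-5)I = [[18, 18, -18], [-6, -5, 6], [9, 10, -9]]. v must be orthogonal to every row; (row 1) × (row 2) = [18, 0, 18], so take v_1 = [-1, 0, -1]^T.
λ = -4: A - (-4)I = [[17, 18, -18], [-6, -6, 6], [9, 10, -10]]. v must be orthogonal to every row; (row 1) × (row 2) = [0, 6, 6], so take v_2 = [0, 1, 1]^T.
λ = -2: A - (-2)I = [[15, 18, -18], [-6, -8, 6], [9, 10, -12]]. v must be orthogonal to every row; (row 1) × (row 2) = [-36, 18, -12], so take v_3 = [6, -3, 2]^T.
V = [v_1 v_2 v_3] = [[-1, 0, 6], [0, 1, -3], [-1, 1, 2]] has det V = 1, so V^{-1} = adj(V)/det V = [[5, 6, -6], [3, 4, -3], [1, 1, -1]].
Modal coordinates z(0) = V^{-1} x(0): 5·3 + 6·(-1) + (-6)·2 = -3; 3·3 + 4·(-1) + (-3)·2 = -1; 1·3 + 1·(-1) + (-1)·2 = 0; so z(0) = [-3, -1, 0]^T.
x_3(t) = Σ_i (v_i)_3 · z_i(0) · e^{λ_i t} (row 3 of V times the modal terms).
x_3(1.5) = (-1)·(-3)·e^{-5·1.5} + 1·(-1)·e^{-4·1.5} + 2·0·e^{-2·1.5} = 3·0.000553 + (-1)·0.002479 + 0·0.049787 = -0.0008.

-0.0008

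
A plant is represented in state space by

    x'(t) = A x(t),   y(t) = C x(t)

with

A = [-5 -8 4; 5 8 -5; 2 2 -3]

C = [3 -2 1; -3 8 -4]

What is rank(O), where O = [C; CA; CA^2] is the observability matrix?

2

CA = [[-23, -38, 19], [47, 80, -40]]
CA^2 = [[-37, -82, 41], [85, 184, -92]]
Observability matrix O = [C; CA; CA^2] = [[3, -2, 1], [-3, 8, -4], [-23, -38, 19], [47, 80, -40], [-37, -82, 41], [85, 184, -92]]
The columns c1, c2, c3 of O are linearly dependent: c2 + 2·c3 = 0 (check each entry), so rank(O) ≤ 2.
The 2×2 minor from rows 1, 2, columns 1, 2 is 3·8 - (-2)·(-3) = 24 - 6 = 18 ≠ 0, so rank(O) = 2.
rank(O) = 2 < n = 3, so the pair (A, C) is not completely observable.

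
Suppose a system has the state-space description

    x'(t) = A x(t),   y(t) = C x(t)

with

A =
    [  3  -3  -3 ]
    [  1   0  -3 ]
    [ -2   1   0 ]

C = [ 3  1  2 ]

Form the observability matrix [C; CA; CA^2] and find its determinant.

CA = [[6, -7, -12]]
CA^2 = [[35, -30, 3]]
Observability matrix O = [C; CA; CA^2] = [[3, 1, 2], [6, -7, -12], [35, -30, 3]]
Expanding along the first row, det(O) = 3·((-7)·3 - (-12)·(-30)) - 1·(6·3 - (-12)·35) + 2·(6·(-30) - (-7)·35) = 3·(-381) - 1·438 + 2·65 = -1451
Since det(O) ≠ 0, rank(O) = 3 and the system is completely observable.

-1451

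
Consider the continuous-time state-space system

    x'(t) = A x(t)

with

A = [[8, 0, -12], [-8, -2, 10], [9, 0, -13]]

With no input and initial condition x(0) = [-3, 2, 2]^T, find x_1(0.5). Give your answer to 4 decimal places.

-9.8299

det(sI - A) = s^3 - (tr A)s^2 + (M11 + M22 + M33)s - det A, where Mii is the 2×2 principal minor of A obtained by deleting row i and column i.
tr A = 8 + (-2) + (-13) = -7; M11 = (-2)·(-13) - 10·0 = 26 - 0 = 26; M22 = 8·(-13) - (-12)·9 = -104 - (-108) = 4; M33 = 8·(-2) - 0·(-8) = -16 - 0 = -16; sum of minors = 14.
det A = 8·((-2)·(-13) - 10·0) - 0·((-8)·(-13) - 10·9) + (-12)·((-8)·0 - (-2)·9) = 8·26 - 0·14 + (-12)·18 = -8.
So p(s) = det(sI - A) = s^3 + 7s^2 + 14s + 8.
Rational-root test: any integer root divides 8. Testing small divisors, s = -1 works: p(-1) = -1 + 7 + (-14) + 8 = 0, so (s + 1) is a factor.
Dividing, p(s) = (s + 1)(s^2 + 6s + 8).
Factor s^2 + 6s + 8: two numbers with sum -6 and product 8 are -2 and -4, so s^2 + 6s + 8 = (s + 2)(s + 4).
Hence p(s) = (s + 1) (s + 2) (s + 4), with roots -4, -2, -1.
The eigenvalues -4, -2, -1 are distinct and real, so A is diagonalisable and x(t) = e^{At} x(0) = V diag(e^{λ_i t}) V^{-1} x(0), where the columns of V are the eigenvectors.
λ = -4: A - (-4)I = [[12, 0, -12], [-8, 2, 10], [9, 0, -9]]. v must be orthogonal to every row; (row 1) × (row 2) = [24, -24, 24], so take v_1 = [1, -1, 1]^T.
λ = -2: A - (-2)I = [[10, 0, -12], [-8, 0, 10], [9, 0, -11]]. v must be orthogonal to every row; (row 1) × (row 2) = [0, -4, 0], so take v_2 = [0, 1, 0]^T.
λ = -1: A - (-1)I = [[9, 0, -12], [-8, -1, 10], [9, 0, -12]]. v must be orthogonal to every row; (row 1) × (row 2) = [-12, 6, -9], so take v_3 = [-4, 2, -3]^T.
V = [v_1 v_2 v_3] = [[1, 0, -4], [-1, 1, 2], [1, 0, -3]] has det V = 1, so V^{-1} = adj(V)/det V = [[-3, 0, 4], [-1, 1, 2], [-1, 0, 1]].
Modal coordinates z(0) = V^{-1} x(0): (-3)·(-3) + 0·2 + 4·2 = 17; (-1)·(-3) + 1·2 + 2·2 = 9; (-1)·(-3) + 0·2 + 1·2 = 5; so z(0) = [17, 9, 5]^T.
x_1(t) = Σ_i (v_i)_1 · z_i(0) · e^{λ_i t} (row 1 of V times the modal terms).
x_1(0.5) = 1·17·e^{-4·0.5} + 0·9·e^{-2·0.5} + (-4)·5·e^{-1·0.5} = 17·0.135335 + 0·0.367879 + (-20)·0.606531 = -9.8299.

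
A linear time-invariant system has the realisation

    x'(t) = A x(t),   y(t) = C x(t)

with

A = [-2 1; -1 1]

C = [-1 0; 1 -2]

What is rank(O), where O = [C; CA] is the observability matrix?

CA = [[2, -1], [0, -1]]
Observability matrix O = [C; CA] = [[-1, 0], [1, -2], [2, -1], [0, -1]]
Take the 2×2 submatrix of O formed by rows 1, 2: [[-1, 0], [1, -2]]. Its determinant is (-1)·(-2) - 0·1 = 2 - 0 = 2 ≠ 0.
So rank(O) ≥ 2; since O has 2 columns, rank(O) = 2.
rank(O) = 2 = n, so the pair (A, C) is completely observable.

2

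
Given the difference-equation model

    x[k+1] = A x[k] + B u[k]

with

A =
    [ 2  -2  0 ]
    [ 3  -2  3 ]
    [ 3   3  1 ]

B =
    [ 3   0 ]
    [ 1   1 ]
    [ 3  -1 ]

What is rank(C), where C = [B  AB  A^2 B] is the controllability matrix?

3

AB = [[4, -2], [16, -5], [15, 2]]
A^2B = [[-24, 6], [25, 10], [75, -19]]
Controllability matrix C = [B  AB  A^2B] = [[3, 0, 4, -2, -24, 6], [1, 1, 16, -5, 25, 10], [3, -1, 15, 2, 75, -19]]
Take the 3×3 submatrix of C formed by columns 1, 2, 3: [[3, 0, 4], [1, 1, 16], [3, -1, 15]]. Its determinant is 3·(1·15 - 16·(-1)) - 0·(1·15 - 16·3) + 4·(1·(-1) - 1·3) = 3·31 - 0·(-33) + 4·(-4) = 77 ≠ 0.
So rank(C) ≥ 3; since C has 3 rows, rank(C) = 3.
rank(C) = 3 = n, so the pair (A, B) is completely controllable.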